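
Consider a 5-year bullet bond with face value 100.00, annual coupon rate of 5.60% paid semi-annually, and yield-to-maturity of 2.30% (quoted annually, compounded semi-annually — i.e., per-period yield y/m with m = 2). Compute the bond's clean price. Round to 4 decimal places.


Coupon per period c = face * coupon_rate / m = 2.800000
Periods per year m = 2; per-period yield y/m = 0.011500
Number of cashflows N = 10
Cashflows (t years, CF_t, discount factor 1/(1+y/m)^(m*t), PV):
  t = 0.5000: CF_t = 2.800000, DF = 0.988631, PV = 2.768166
  t = 1.0000: CF_t = 2.800000, DF = 0.977391, PV = 2.736694
  t = 1.5000: CF_t = 2.800000, DF = 0.966279, PV = 2.705580
  t = 2.0000: CF_t = 2.800000, DF = 0.955293, PV = 2.674820
  t = 2.5000: CF_t = 2.800000, DF = 0.944432, PV = 2.644409
  t = 3.0000: CF_t = 2.800000, DF = 0.933694, PV = 2.614344
  t = 3.5000: CF_t = 2.800000, DF = 0.923079, PV = 2.584621
  t = 4.0000: CF_t = 2.800000, DF = 0.912584, PV = 2.555236
  t = 4.5000: CF_t = 2.800000, DF = 0.902209, PV = 2.526184
  t = 5.0000: CF_t = 102.800000, DF = 0.891951, PV = 91.692591
Price P = sum_t PV_t = 115.502644

Answer: Price = 115.5026


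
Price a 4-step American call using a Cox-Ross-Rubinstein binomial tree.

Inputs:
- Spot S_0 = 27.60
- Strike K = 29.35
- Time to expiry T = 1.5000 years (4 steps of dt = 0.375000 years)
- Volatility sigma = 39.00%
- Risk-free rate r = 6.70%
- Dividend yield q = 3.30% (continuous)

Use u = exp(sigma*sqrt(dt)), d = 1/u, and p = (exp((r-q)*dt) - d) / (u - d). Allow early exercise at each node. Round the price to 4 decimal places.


Answer: Price = V(0,0) = 4.8040

Derivation:
dt = T/N = 0.375000
u = exp(sigma*sqrt(dt)) = 1.269757; d = 1/u = 0.787552
p = (exp((r-q)*dt) - d) / (u - d) = 0.467186
Discount per step: exp(-r*dt) = 0.975188
Stock lattice S(k, i) with i counting down-moves:
  k=0: S(0,0) = 27.6000
  k=1: S(1,0) = 35.0453; S(1,1) = 21.7364
  k=2: S(2,0) = 44.4990; S(2,1) = 27.6000; S(2,2) = 17.1186
  k=3: S(3,0) = 56.5029; S(3,1) = 35.0453; S(3,2) = 21.7364; S(3,3) = 13.4818
  k=4: S(4,0) = 71.7449; S(4,1) = 44.4990; S(4,2) = 27.6000; S(4,3) = 17.1186; S(4,4) = 10.6176
Terminal payoffs V(N, i) = max(S_T - K, 0):
  V(4,0) = 42.394900; V(4,1) = 15.148980; V(4,2) = 0.000000; V(4,3) = 0.000000; V(4,4) = 0.000000
Backward induction: V(k, i) = exp(-r*dt) * [p * V(k+1, i) + (1-p) * V(k+1, i+1)]; then take max(V_cont, immediate exercise) for American.
  V(3,0) = exp(-r*dt) * [p*42.394900 + (1-p)*15.148980] = 27.186193; exercise = 27.152875; V(3,0) = max -> 27.186193
  V(3,1) = exp(-r*dt) * [p*15.148980 + (1-p)*0.000000] = 6.901791; exercise = 5.695283; V(3,1) = max -> 6.901791
  V(3,2) = exp(-r*dt) * [p*0.000000 + (1-p)*0.000000] = 0.000000; exercise = 0.000000; V(3,2) = max -> 0.000000
  V(3,3) = exp(-r*dt) * [p*0.000000 + (1-p)*0.000000] = 0.000000; exercise = 0.000000; V(3,3) = max -> 0.000000
  V(2,0) = exp(-r*dt) * [p*27.186193 + (1-p)*6.901791] = 15.972004; exercise = 15.148980; V(2,0) = max -> 15.972004
  V(2,1) = exp(-r*dt) * [p*6.901791 + (1-p)*0.000000] = 3.144417; exercise = 0.000000; V(2,1) = max -> 3.144417
  V(2,2) = exp(-r*dt) * [p*0.000000 + (1-p)*0.000000] = 0.000000; exercise = 0.000000; V(2,2) = max -> 0.000000
  V(1,0) = exp(-r*dt) * [p*15.972004 + (1-p)*3.144417] = 8.910575; exercise = 5.695283; V(1,0) = max -> 8.910575
  V(1,1) = exp(-r*dt) * [p*3.144417 + (1-p)*0.000000] = 1.432579; exercise = 0.000000; V(1,1) = max -> 1.432579
  V(0,0) = exp(-r*dt) * [p*8.910575 + (1-p)*1.432579] = 4.803967; exercise = 0.000000; V(0,0) = max -> 4.803967


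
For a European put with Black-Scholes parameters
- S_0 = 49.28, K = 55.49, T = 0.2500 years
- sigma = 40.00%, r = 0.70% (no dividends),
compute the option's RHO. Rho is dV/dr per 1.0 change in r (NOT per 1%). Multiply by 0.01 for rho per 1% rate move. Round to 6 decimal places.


Answer: Rho = -10.430840

Derivation:
d1 = -0.4846725256; d2 = -0.6846725256
phi(d1) = 0.3547321570; exp(-qT) = 1.0000000000; exp(-rT) = 0.9982515304
N(-d2) = 0.7532247050
Rho = -K*T*exp(-rT)*N(-d2) = -55.4900 * 0.2500 * 0.9982515304 * 0.7532247050 = -10.430840


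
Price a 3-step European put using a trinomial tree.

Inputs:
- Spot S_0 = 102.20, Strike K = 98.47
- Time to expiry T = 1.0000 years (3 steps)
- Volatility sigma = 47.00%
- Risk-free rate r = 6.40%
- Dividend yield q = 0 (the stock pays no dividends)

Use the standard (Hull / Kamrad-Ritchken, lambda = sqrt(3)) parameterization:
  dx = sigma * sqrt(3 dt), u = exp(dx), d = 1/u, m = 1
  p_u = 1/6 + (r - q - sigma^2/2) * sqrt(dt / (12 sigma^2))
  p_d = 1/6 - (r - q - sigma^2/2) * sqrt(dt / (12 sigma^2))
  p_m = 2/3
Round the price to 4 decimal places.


Answer: Price = V(0,0) = 12.5217

Derivation:
dt = T/N = 0.333333; dx = sigma*sqrt(3*dt) = 0.470000
u = exp(dx) = 1.599994; d = 1/u = 0.625002
p_u = 0.150195, p_m = 0.666667, p_d = 0.183138
Discount per step: exp(-r*dt) = 0.978893
Stock lattice S(k, j) with j the centered position index:
  k=0: S(0,+0) = 102.2000
  k=1: S(1,-1) = 63.8752; S(1,+0) = 102.2000; S(1,+1) = 163.5194
  k=2: S(2,-2) = 39.9222; S(2,-1) = 63.8752; S(2,+0) = 102.2000; S(2,+1) = 163.5194; S(2,+2) = 261.6301
  k=3: S(3,-3) = 24.9514; S(3,-2) = 39.9222; S(3,-1) = 63.8752; S(3,+0) = 102.2000; S(3,+1) = 163.5194; S(3,+2) = 261.6301; S(3,+3) = 418.6066
Terminal payoffs V(N, j) = max(K - S_T, 0):
  V(3,-3) = 73.518556; V(3,-2) = 58.547835; V(3,-1) = 34.594768; V(3,+0) = 0.000000; V(3,+1) = 0.000000; V(3,+2) = 0.000000; V(3,+3) = 0.000000
Backward induction: V(k, j) = exp(-r*dt) * [p_u * V(k+1, j+1) + p_m * V(k+1, j) + p_d * V(k+1, j-1)]
  V(2,-2) = exp(-r*dt) * [p_u*34.594768 + p_m*58.547835 + p_d*73.518556] = 56.474190
  V(2,-1) = exp(-r*dt) * [p_u*0.000000 + p_m*34.594768 + p_d*58.547835] = 33.072405
  V(2,+0) = exp(-r*dt) * [p_u*0.000000 + p_m*0.000000 + p_d*34.594768] = 6.201898
  V(2,+1) = exp(-r*dt) * [p_u*0.000000 + p_m*0.000000 + p_d*0.000000] = 0.000000
  V(2,+2) = exp(-r*dt) * [p_u*0.000000 + p_m*0.000000 + p_d*0.000000] = 0.000000
  V(1,-1) = exp(-r*dt) * [p_u*6.201898 + p_m*33.072405 + p_d*56.474190] = 32.619004
  V(1,+0) = exp(-r*dt) * [p_u*0.000000 + p_m*6.201898 + p_d*33.072405] = 9.976309
  V(1,+1) = exp(-r*dt) * [p_u*0.000000 + p_m*0.000000 + p_d*6.201898] = 1.111831
  V(0,+0) = exp(-r*dt) * [p_u*1.111831 + p_m*9.976309 + p_d*32.619004] = 12.521654


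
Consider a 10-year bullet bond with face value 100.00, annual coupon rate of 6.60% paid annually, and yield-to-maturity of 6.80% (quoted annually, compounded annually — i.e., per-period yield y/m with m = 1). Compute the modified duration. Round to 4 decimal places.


Coupon per period c = face * coupon_rate / m = 6.600000
Periods per year m = 1; per-period yield y/m = 0.068000
Number of cashflows N = 10
Cashflows (t years, CF_t, discount factor 1/(1+y/m)^(m*t), PV):
  t = 1.0000: CF_t = 6.600000, DF = 0.936330, PV = 6.179775
  t = 2.0000: CF_t = 6.600000, DF = 0.876713, PV = 5.786306
  t = 3.0000: CF_t = 6.600000, DF = 0.820892, PV = 5.417890
  t = 4.0000: CF_t = 6.600000, DF = 0.768626, PV = 5.072931
  t = 5.0000: CF_t = 6.600000, DF = 0.719687, PV = 4.749935
  t = 6.0000: CF_t = 6.600000, DF = 0.673864, PV = 4.447505
  t = 7.0000: CF_t = 6.600000, DF = 0.630959, PV = 4.164330
  t = 8.0000: CF_t = 6.600000, DF = 0.590786, PV = 3.899186
  t = 9.0000: CF_t = 6.600000, DF = 0.553170, PV = 3.650923
  t = 10.0000: CF_t = 106.600000, DF = 0.517950, PV = 55.213424
Price P = sum_t PV_t = 98.582205
First compute Macaulay numerator sum_t t * PV_t:
  t * PV_t at t = 1.0000: 6.179775
  t * PV_t at t = 2.0000: 11.572613
  t * PV_t at t = 3.0000: 16.253670
  t * PV_t at t = 4.0000: 20.291723
  t * PV_t at t = 5.0000: 23.749675
  t * PV_t at t = 6.0000: 26.685028
  t * PV_t at t = 7.0000: 29.150312
  t * PV_t at t = 8.0000: 31.193485
  t * PV_t at t = 9.0000: 32.858306
  t * PV_t at t = 10.0000: 552.134237
Macaulay duration D = 750.068824 / 98.582205 = 7.608562
Modified duration = D / (1 + y/m) = 7.608562 / (1 + 0.068000) = 7.124122

Answer: Modified duration = 7.1241


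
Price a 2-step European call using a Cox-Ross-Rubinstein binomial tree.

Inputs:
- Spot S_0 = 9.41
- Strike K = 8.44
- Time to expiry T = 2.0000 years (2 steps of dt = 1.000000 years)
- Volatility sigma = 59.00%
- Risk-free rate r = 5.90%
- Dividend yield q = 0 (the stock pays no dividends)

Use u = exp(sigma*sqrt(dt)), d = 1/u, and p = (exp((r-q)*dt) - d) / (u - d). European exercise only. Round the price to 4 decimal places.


Answer: Price = V(0,0) = 3.6535

Derivation:
dt = T/N = 1.000000
u = exp(sigma*sqrt(dt)) = 1.803988; d = 1/u = 0.554327
p = (exp((r-q)*dt) - d) / (u - d) = 0.405268
Discount per step: exp(-r*dt) = 0.942707
Stock lattice S(k, i) with i counting down-moves:
  k=0: S(0,0) = 9.4100
  k=1: S(1,0) = 16.9755; S(1,1) = 5.2162
  k=2: S(2,0) = 30.6237; S(2,1) = 9.4100; S(2,2) = 2.8915
Terminal payoffs V(N, i) = max(S_T - K, 0):
  V(2,0) = 22.183661; V(2,1) = 0.970000; V(2,2) = 0.000000
Backward induction: V(k, i) = exp(-r*dt) * [p * V(k+1, i) + (1-p) * V(k+1, i+1)].
  V(1,0) = exp(-r*dt) * [p*22.183661 + (1-p)*0.970000] = 9.019086
  V(1,1) = exp(-r*dt) * [p*0.970000 + (1-p)*0.000000] = 0.370588
  V(0,0) = exp(-r*dt) * [p*9.019086 + (1-p)*0.370588] = 3.653506


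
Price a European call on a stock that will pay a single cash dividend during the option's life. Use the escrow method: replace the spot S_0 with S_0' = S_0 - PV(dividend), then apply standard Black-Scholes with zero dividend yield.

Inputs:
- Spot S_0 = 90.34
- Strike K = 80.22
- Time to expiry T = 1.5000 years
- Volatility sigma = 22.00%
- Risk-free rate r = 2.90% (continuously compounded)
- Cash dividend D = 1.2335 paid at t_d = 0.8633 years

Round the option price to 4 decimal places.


Answer: Price = 16.3710

Derivation:
PV(D) = D * exp(-r * t_d) = 1.2335 * 0.97527509 = 1.20300183
S_0' = S_0 - PV(D) = 90.3400 - 1.20300183 = 89.13699817
d1 = (ln(S_0'/K) + (r + sigma^2/2)*T) / (sigma*sqrt(T)) = 0.68734772
d2 = d1 - sigma*sqrt(T) = 0.41790385
exp(-rT) = 0.95743255
N(d1) = 0.75406818; N(d2) = 0.66199129
C = S_0' * N(d1) - K * exp(-rT) * N(d2) = 89.13699817 * 0.75406818 - 80.2200 * 0.95743255 * 0.66199129 = 16.3710


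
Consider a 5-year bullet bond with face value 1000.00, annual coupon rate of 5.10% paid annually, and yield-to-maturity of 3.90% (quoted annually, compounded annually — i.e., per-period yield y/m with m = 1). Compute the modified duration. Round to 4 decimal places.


Answer: Modified duration = 4.3804

Derivation:
Coupon per period c = face * coupon_rate / m = 51.000000
Periods per year m = 1; per-period yield y/m = 0.039000
Number of cashflows N = 5
Cashflows (t years, CF_t, discount factor 1/(1+y/m)^(m*t), PV):
  t = 1.0000: CF_t = 51.000000, DF = 0.962464, PV = 49.085659
  t = 2.0000: CF_t = 51.000000, DF = 0.926337, PV = 47.243175
  t = 3.0000: CF_t = 51.000000, DF = 0.891566, PV = 45.469851
  t = 4.0000: CF_t = 51.000000, DF = 0.858100, PV = 43.763091
  t = 5.0000: CF_t = 1051.000000, DF = 0.825890, PV = 868.010499
Price P = sum_t PV_t = 1053.572276
First compute Macaulay numerator sum_t t * PV_t:
  t * PV_t at t = 1.0000: 49.085659
  t * PV_t at t = 2.0000: 94.486351
  t * PV_t at t = 3.0000: 136.409554
  t * PV_t at t = 4.0000: 175.052363
  t * PV_t at t = 5.0000: 4340.052495
Macaulay duration D = 4795.086422 / 1053.572276 = 4.551265
Modified duration = D / (1 + y/m) = 4.551265 / (1 + 0.039000) = 4.380428


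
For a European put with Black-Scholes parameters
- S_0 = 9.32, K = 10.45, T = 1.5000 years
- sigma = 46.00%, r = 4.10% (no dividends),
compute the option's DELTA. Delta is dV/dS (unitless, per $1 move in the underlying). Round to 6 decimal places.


Answer: Delta = -0.425546

Derivation:
d1 = 0.1877243682; d2 = -0.3756582727
phi(d1) = 0.3919743981; exp(-qT) = 1.0000000000; exp(-rT) = 0.9403529457
N(-d1) = 0.4255463634
Delta = -exp(-qT) * N(-d1) = -1.0000000000 * 0.4255463634 = -0.425546


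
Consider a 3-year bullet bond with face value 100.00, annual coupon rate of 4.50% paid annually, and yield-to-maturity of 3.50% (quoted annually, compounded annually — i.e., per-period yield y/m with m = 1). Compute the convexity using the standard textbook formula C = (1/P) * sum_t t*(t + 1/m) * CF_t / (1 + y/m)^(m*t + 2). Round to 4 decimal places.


Answer: Convexity = 10.5784

Derivation:
Coupon per period c = face * coupon_rate / m = 4.500000
Periods per year m = 1; per-period yield y/m = 0.035000
Number of cashflows N = 3
Cashflows (t years, CF_t, discount factor 1/(1+y/m)^(m*t), PV):
  t = 1.0000: CF_t = 4.500000, DF = 0.966184, PV = 4.347826
  t = 2.0000: CF_t = 4.500000, DF = 0.933511, PV = 4.200798
  t = 3.0000: CF_t = 104.500000, DF = 0.901943, PV = 94.253013
Price P = sum_t PV_t = 102.801637
Convexity numerator sum_t t*(t + 1/m) * CF_t / (1+y/m)^(m*t + 2):
  t = 1.0000: term = 8.117484
  t = 2.0000: term = 23.528940
  t = 3.0000: term = 1055.834351
Convexity = (1/P) * sum = 1087.480776 / 102.801637 = 10.578438


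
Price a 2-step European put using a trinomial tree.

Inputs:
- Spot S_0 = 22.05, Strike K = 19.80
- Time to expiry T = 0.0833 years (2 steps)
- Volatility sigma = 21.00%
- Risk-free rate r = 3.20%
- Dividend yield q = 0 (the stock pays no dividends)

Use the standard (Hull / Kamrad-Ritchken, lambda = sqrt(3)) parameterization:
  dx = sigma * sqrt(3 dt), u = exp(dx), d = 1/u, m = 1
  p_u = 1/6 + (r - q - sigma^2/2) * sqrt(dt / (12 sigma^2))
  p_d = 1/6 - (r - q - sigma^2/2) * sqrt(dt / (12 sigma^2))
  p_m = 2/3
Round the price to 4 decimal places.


dt = T/N = 0.041650; dx = sigma*sqrt(3*dt) = 0.074231
u = exp(dx) = 1.077056; d = 1/u = 0.928457
p_u = 0.169458, p_m = 0.666667, p_d = 0.163875
Discount per step: exp(-r*dt) = 0.998668
Stock lattice S(k, j) with j the centered position index:
  k=0: S(0,+0) = 22.0500
  k=1: S(1,-1) = 20.4725; S(1,+0) = 22.0500; S(1,+1) = 23.7491
  k=2: S(2,-2) = 19.0078; S(2,-1) = 20.4725; S(2,+0) = 22.0500; S(2,+1) = 23.7491; S(2,+2) = 25.5791
Terminal payoffs V(N, j) = max(K - S_T, 0):
  V(2,-2) = 0.792191; V(2,-1) = 0.000000; V(2,+0) = 0.000000; V(2,+1) = 0.000000; V(2,+2) = 0.000000
Backward induction: V(k, j) = exp(-r*dt) * [p_u * V(k+1, j+1) + p_m * V(k+1, j) + p_d * V(k+1, j-1)]
  V(1,-1) = exp(-r*dt) * [p_u*0.000000 + p_m*0.000000 + p_d*0.792191] = 0.129648
  V(1,+0) = exp(-r*dt) * [p_u*0.000000 + p_m*0.000000 + p_d*0.000000] = 0.000000
  V(1,+1) = exp(-r*dt) * [p_u*0.000000 + p_m*0.000000 + p_d*0.000000] = 0.000000
  V(0,+0) = exp(-r*dt) * [p_u*0.000000 + p_m*0.000000 + p_d*0.129648] = 0.021218

Answer: Price = V(0,0) = 0.0212


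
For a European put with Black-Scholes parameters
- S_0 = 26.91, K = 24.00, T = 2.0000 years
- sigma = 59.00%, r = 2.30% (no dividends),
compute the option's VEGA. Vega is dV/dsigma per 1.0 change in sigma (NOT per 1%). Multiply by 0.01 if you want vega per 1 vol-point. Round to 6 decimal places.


Answer: Vega = 12.608841

Derivation:
d1 = 0.6094830609; d2 = -0.2249029409
phi(d1) = 0.3313190953; exp(-qT) = 1.0000000000; exp(-rT) = 0.9550419622
Vega = S * exp(-qT) * phi(d1) * sqrt(T) = 26.9100 * 1.0000000000 * 0.3313190953 * 1.4142135624 = 12.608841


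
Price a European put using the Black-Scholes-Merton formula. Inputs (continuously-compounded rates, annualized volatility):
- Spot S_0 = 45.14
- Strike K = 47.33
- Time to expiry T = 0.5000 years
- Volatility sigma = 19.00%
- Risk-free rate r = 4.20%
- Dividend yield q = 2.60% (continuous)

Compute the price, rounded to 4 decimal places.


d1 = (ln(S/K) + (r - q + 0.5*sigma^2) * T) / (sigma * sqrt(T)) = -0.22590627
d2 = d1 - sigma * sqrt(T) = -0.36025656
exp(-rT) = 0.97921896; exp(-qT) = 0.98708414
P = K * exp(-rT) * N(-d2) - S_0 * exp(-qT) * N(-d1)
N(-d1) = 0.58936284; N(-d2) = 0.64067236
P = 47.3300 * 0.97921896 * 0.64067236 - 45.1400 * 0.98708414 * 0.58936284 = 3.4327

Answer: Price = 3.4327


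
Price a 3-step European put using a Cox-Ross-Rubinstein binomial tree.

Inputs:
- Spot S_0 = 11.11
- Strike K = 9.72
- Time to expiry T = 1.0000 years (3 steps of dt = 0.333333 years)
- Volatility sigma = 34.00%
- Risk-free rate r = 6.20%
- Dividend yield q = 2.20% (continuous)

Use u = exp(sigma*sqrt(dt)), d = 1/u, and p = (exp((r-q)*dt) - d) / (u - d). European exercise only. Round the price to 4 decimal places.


dt = T/N = 0.333333
u = exp(sigma*sqrt(dt)) = 1.216891; d = 1/u = 0.821766
p = (exp((r-q)*dt) - d) / (u - d) = 0.485053
Discount per step: exp(-r*dt) = 0.979545
Stock lattice S(k, i) with i counting down-moves:
  k=0: S(0,0) = 11.1100
  k=1: S(1,0) = 13.5197; S(1,1) = 9.1298
  k=2: S(2,0) = 16.4519; S(2,1) = 11.1100; S(2,2) = 7.5026
  k=3: S(3,0) = 20.0202; S(3,1) = 13.5197; S(3,2) = 9.1298; S(3,3) = 6.1654
Terminal payoffs V(N, i) = max(K - S_T, 0):
  V(3,0) = 0.000000; V(3,1) = 0.000000; V(3,2) = 0.590175; V(3,3) = 3.554629
Backward induction: V(k, i) = exp(-r*dt) * [p * V(k+1, i) + (1-p) * V(k+1, i+1)].
  V(2,0) = exp(-r*dt) * [p*0.000000 + (1-p)*0.000000] = 0.000000
  V(2,1) = exp(-r*dt) * [p*0.000000 + (1-p)*0.590175] = 0.297693
  V(2,2) = exp(-r*dt) * [p*0.590175 + (1-p)*3.554629] = 2.073416
  V(1,0) = exp(-r*dt) * [p*0.000000 + (1-p)*0.297693] = 0.150160
  V(1,1) = exp(-r*dt) * [p*0.297693 + (1-p)*2.073416] = 1.187303
  V(0,0) = exp(-r*dt) * [p*0.150160 + (1-p)*1.187303] = 0.670239

Answer: Price = V(0,0) = 0.6702


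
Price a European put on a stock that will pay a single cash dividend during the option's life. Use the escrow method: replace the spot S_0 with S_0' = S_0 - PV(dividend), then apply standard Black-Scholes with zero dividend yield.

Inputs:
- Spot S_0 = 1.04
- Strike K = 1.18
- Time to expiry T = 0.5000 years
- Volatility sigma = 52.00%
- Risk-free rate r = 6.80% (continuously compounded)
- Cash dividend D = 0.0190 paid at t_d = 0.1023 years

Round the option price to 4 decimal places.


PV(D) = D * exp(-r * t_d) = 0.0190 * 0.99306774 = 0.01886829
S_0' = S_0 - PV(D) = 1.0400 - 0.01886829 = 1.02113171
d1 = (ln(S_0'/K) + (r + sigma^2/2)*T) / (sigma*sqrt(T)) = -0.11695248
d2 = d1 - sigma*sqrt(T) = -0.48464801
exp(-rT) = 0.96657150
N(-d1) = 0.54655114; N(-d2) = 0.68603697
P = K * exp(-rT) * N(-d2) - S_0' * N(-d1) = 1.1800 * 0.96657150 * 0.68603697 - 1.02113171 * 0.54655114 = 0.2244

Answer: Price = 0.2244


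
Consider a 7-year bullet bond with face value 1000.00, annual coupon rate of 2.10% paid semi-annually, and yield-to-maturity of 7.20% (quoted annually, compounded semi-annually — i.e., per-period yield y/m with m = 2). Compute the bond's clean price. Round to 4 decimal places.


Coupon per period c = face * coupon_rate / m = 10.500000
Periods per year m = 2; per-period yield y/m = 0.036000
Number of cashflows N = 14
Cashflows (t years, CF_t, discount factor 1/(1+y/m)^(m*t), PV):
  t = 0.5000: CF_t = 10.500000, DF = 0.965251, PV = 10.135135
  t = 1.0000: CF_t = 10.500000, DF = 0.931709, PV = 9.782949
  t = 1.5000: CF_t = 10.500000, DF = 0.899333, PV = 9.443001
  t = 2.0000: CF_t = 10.500000, DF = 0.868082, PV = 9.114866
  t = 2.5000: CF_t = 10.500000, DF = 0.837917, PV = 8.798133
  t = 3.0000: CF_t = 10.500000, DF = 0.808801, PV = 8.492406
  t = 3.5000: CF_t = 10.500000, DF = 0.780696, PV = 8.197303
  t = 4.0000: CF_t = 10.500000, DF = 0.753567, PV = 7.912455
  t = 4.5000: CF_t = 10.500000, DF = 0.727381, PV = 7.637505
  t = 5.0000: CF_t = 10.500000, DF = 0.702106, PV = 7.372109
  t = 5.5000: CF_t = 10.500000, DF = 0.677708, PV = 7.115935
  t = 6.0000: CF_t = 10.500000, DF = 0.654158, PV = 6.868663
  t = 6.5000: CF_t = 10.500000, DF = 0.631427, PV = 6.629984
  t = 7.0000: CF_t = 1010.500000, DF = 0.609486, PV = 615.885163
Price P = sum_t PV_t = 723.385609

Answer: Price = 723.3856


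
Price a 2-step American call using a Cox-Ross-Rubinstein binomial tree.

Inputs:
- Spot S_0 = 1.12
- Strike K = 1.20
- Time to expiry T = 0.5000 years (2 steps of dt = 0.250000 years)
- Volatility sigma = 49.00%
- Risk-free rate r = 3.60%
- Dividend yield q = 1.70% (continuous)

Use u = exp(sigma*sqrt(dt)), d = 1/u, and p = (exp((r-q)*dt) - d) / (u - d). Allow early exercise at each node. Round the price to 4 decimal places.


dt = T/N = 0.250000
u = exp(sigma*sqrt(dt)) = 1.277621; d = 1/u = 0.782705
p = (exp((r-q)*dt) - d) / (u - d) = 0.448675
Discount per step: exp(-r*dt) = 0.991040
Stock lattice S(k, i) with i counting down-moves:
  k=0: S(0,0) = 1.1200
  k=1: S(1,0) = 1.4309; S(1,1) = 0.8766
  k=2: S(2,0) = 1.8282; S(2,1) = 1.1200; S(2,2) = 0.6861
Terminal payoffs V(N, i) = max(S_T - K, 0):
  V(2,0) = 0.628194; V(2,1) = 0.000000; V(2,2) = 0.000000
Backward induction: V(k, i) = exp(-r*dt) * [p * V(k+1, i) + (1-p) * V(k+1, i+1)]; then take max(V_cont, immediate exercise) for American.
  V(1,0) = exp(-r*dt) * [p*0.628194 + (1-p)*0.000000] = 0.279330; exercise = 0.230936; V(1,0) = max -> 0.279330
  V(1,1) = exp(-r*dt) * [p*0.000000 + (1-p)*0.000000] = 0.000000; exercise = 0.000000; V(1,1) = max -> 0.000000
  V(0,0) = exp(-r*dt) * [p*0.279330 + (1-p)*0.000000] = 0.124205; exercise = 0.000000; V(0,0) = max -> 0.124205

Answer: Price = V(0,0) = 0.1242


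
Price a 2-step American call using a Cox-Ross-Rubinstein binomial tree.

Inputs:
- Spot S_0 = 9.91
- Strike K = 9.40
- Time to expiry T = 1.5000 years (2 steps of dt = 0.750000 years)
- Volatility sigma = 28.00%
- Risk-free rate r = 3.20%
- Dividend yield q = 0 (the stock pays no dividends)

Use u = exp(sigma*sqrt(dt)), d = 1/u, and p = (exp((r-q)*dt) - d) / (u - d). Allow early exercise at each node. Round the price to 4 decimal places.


Answer: Price = V(0,0) = 1.7706

Derivation:
dt = T/N = 0.750000
u = exp(sigma*sqrt(dt)) = 1.274415; d = 1/u = 0.784674
p = (exp((r-q)*dt) - d) / (u - d) = 0.489272
Discount per step: exp(-r*dt) = 0.976286
Stock lattice S(k, i) with i counting down-moves:
  k=0: S(0,0) = 9.9100
  k=1: S(1,0) = 12.6295; S(1,1) = 7.7761
  k=2: S(2,0) = 16.0952; S(2,1) = 9.9100; S(2,2) = 6.1017
Terminal payoffs V(N, i) = max(S_T - K, 0):
  V(2,0) = 6.695159; V(2,1) = 0.510000; V(2,2) = 0.000000
Backward induction: V(k, i) = exp(-r*dt) * [p * V(k+1, i) + (1-p) * V(k+1, i+1)]; then take max(V_cont, immediate exercise) for American.
  V(1,0) = exp(-r*dt) * [p*6.695159 + (1-p)*0.510000] = 3.452365; exercise = 3.229451; V(1,0) = max -> 3.452365
  V(1,1) = exp(-r*dt) * [p*0.510000 + (1-p)*0.000000] = 0.243611; exercise = 0.000000; V(1,1) = max -> 0.243611
  V(0,0) = exp(-r*dt) * [p*3.452365 + (1-p)*0.243611] = 1.770557; exercise = 0.510000; V(0,0) = max -> 1.770557


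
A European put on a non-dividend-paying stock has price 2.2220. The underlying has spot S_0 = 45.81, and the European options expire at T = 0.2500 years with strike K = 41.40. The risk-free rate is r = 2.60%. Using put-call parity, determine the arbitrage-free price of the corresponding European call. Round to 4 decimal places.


Put-call parity: C - P = S_0 * exp(-qT) - K * exp(-rT).
S_0 * exp(-qT) = 45.8100 * 1.00000000 = 45.81000000
K * exp(-rT) = 41.4000 * 0.99352108 = 41.13177268
C = P + S*exp(-qT) - K*exp(-rT)
C = 2.2220 + 45.81000000 - 41.13177268 = 6.9002

Answer: Call price = 6.9002


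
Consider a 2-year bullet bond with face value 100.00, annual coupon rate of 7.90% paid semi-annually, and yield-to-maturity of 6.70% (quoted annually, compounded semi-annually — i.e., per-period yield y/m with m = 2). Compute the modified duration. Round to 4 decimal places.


Answer: Modified duration = 1.8290

Derivation:
Coupon per period c = face * coupon_rate / m = 3.950000
Periods per year m = 2; per-period yield y/m = 0.033500
Number of cashflows N = 4
Cashflows (t years, CF_t, discount factor 1/(1+y/m)^(m*t), PV):
  t = 0.5000: CF_t = 3.950000, DF = 0.967586, PV = 3.821964
  t = 1.0000: CF_t = 3.950000, DF = 0.936222, PV = 3.698079
  t = 1.5000: CF_t = 3.950000, DF = 0.905876, PV = 3.578209
  t = 2.0000: CF_t = 103.950000, DF = 0.876512, PV = 91.113466
Price P = sum_t PV_t = 102.211718
First compute Macaulay numerator sum_t t * PV_t:
  t * PV_t at t = 0.5000: 1.910982
  t * PV_t at t = 1.0000: 3.698079
  t * PV_t at t = 1.5000: 5.367313
  t * PV_t at t = 2.0000: 182.226933
Macaulay duration D = 193.203306 / 102.211718 = 1.890227
Modified duration = D / (1 + y/m) = 1.890227 / (1 + 0.033500) = 1.828957


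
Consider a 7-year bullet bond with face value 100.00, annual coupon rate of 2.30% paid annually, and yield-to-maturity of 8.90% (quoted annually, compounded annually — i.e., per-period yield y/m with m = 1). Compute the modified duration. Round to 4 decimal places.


Coupon per period c = face * coupon_rate / m = 2.300000
Periods per year m = 1; per-period yield y/m = 0.089000
Number of cashflows N = 7
Cashflows (t years, CF_t, discount factor 1/(1+y/m)^(m*t), PV):
  t = 1.0000: CF_t = 2.300000, DF = 0.918274, PV = 2.112029
  t = 2.0000: CF_t = 2.300000, DF = 0.843226, PV = 1.939421
  t = 3.0000: CF_t = 2.300000, DF = 0.774313, PV = 1.780919
  t = 4.0000: CF_t = 2.300000, DF = 0.711031, PV = 1.635371
  t = 5.0000: CF_t = 2.300000, DF = 0.652921, PV = 1.501718
  t = 6.0000: CF_t = 2.300000, DF = 0.599560, PV = 1.378988
  t = 7.0000: CF_t = 102.300000, DF = 0.550560, PV = 56.322312
Price P = sum_t PV_t = 66.670759
First compute Macaulay numerator sum_t t * PV_t:
  t * PV_t at t = 1.0000: 2.112029
  t * PV_t at t = 2.0000: 3.878842
  t * PV_t at t = 3.0000: 5.342757
  t * PV_t at t = 4.0000: 6.541484
  t * PV_t at t = 5.0000: 7.508591
  t * PV_t at t = 6.0000: 8.273929
  t * PV_t at t = 7.0000: 394.256185
Macaulay duration D = 427.913818 / 66.670759 = 6.418313
Modified duration = D / (1 + y/m) = 6.418313 / (1 + 0.089000) = 5.893768

Answer: Modified duration = 5.8938


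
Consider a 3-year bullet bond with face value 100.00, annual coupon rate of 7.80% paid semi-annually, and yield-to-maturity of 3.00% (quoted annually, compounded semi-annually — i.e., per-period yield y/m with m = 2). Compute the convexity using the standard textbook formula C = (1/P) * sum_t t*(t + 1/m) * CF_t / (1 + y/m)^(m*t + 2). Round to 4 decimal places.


Answer: Convexity = 9.0688

Derivation:
Coupon per period c = face * coupon_rate / m = 3.900000
Periods per year m = 2; per-period yield y/m = 0.015000
Number of cashflows N = 6
Cashflows (t years, CF_t, discount factor 1/(1+y/m)^(m*t), PV):
  t = 0.5000: CF_t = 3.900000, DF = 0.985222, PV = 3.842365
  t = 1.0000: CF_t = 3.900000, DF = 0.970662, PV = 3.785581
  t = 1.5000: CF_t = 3.900000, DF = 0.956317, PV = 3.729636
  t = 2.0000: CF_t = 3.900000, DF = 0.942184, PV = 3.674518
  t = 2.5000: CF_t = 3.900000, DF = 0.928260, PV = 3.620215
  t = 3.0000: CF_t = 103.900000, DF = 0.914542, PV = 95.020934
Price P = sum_t PV_t = 113.673249
Convexity numerator sum_t t*(t + 1/m) * CF_t / (1+y/m)^(m*t + 2):
  t = 0.5000: term = 1.864818
  t = 1.0000: term = 5.511778
  t = 1.5000: term = 10.860646
  t = 2.0000: term = 17.833573
  t = 2.5000: term = 26.355034
  t = 3.0000: term = 968.448451
Convexity = (1/P) * sum = 1030.874299 / 113.673249 = 9.068750


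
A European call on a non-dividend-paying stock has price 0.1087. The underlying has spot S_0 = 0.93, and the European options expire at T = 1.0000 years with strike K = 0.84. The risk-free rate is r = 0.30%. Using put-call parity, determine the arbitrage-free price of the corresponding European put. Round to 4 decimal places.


Put-call parity: C - P = S_0 * exp(-qT) - K * exp(-rT).
S_0 * exp(-qT) = 0.9300 * 1.00000000 = 0.93000000
K * exp(-rT) = 0.8400 * 0.99700450 = 0.83748378
P = C - S*exp(-qT) + K*exp(-rT)
P = 0.1087 - 0.93000000 + 0.83748378 = 0.0162

Answer: Put price = 0.0162


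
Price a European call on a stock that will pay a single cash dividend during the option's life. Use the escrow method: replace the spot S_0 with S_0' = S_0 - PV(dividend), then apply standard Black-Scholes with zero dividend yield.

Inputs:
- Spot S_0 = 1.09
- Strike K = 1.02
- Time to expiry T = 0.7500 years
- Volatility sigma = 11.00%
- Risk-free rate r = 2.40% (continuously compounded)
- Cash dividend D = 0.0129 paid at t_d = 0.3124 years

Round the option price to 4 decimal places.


PV(D) = D * exp(-r * t_d) = 0.0129 * 0.99253044 = 0.01280364
S_0' = S_0 - PV(D) = 1.0900 - 0.01280364 = 1.07719636
d1 = (ln(S_0'/K) + (r + sigma^2/2)*T) / (sigma*sqrt(T)) = 0.80930413
d2 = d1 - sigma*sqrt(T) = 0.71404134
exp(-rT) = 0.98216103
N(d1) = 0.79082988; N(d2) = 0.76239919
C = S_0' * N(d1) - K * exp(-rT) * N(d2) = 1.07719636 * 0.79082988 - 1.0200 * 0.98216103 * 0.76239919 = 0.0881

Answer: Price = 0.0881


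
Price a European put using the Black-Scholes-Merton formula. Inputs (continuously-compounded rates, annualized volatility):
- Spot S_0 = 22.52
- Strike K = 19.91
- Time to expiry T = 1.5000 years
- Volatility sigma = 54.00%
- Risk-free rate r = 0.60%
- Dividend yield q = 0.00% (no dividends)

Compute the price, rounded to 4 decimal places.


d1 = (ln(S/K) + (r - q + 0.5*sigma^2) * T) / (sigma * sqrt(T)) = 0.53054388
d2 = d1 - sigma * sqrt(T) = -0.13081835
exp(-rT) = 0.99104038; exp(-qT) = 1.00000000
P = K * exp(-rT) * N(-d2) - S_0 * exp(-qT) * N(-d1)
N(-d1) = 0.29786745; N(-d2) = 0.55204050
P = 19.9100 * 0.99104038 * 0.55204050 - 22.5200 * 1.00000000 * 0.29786745 = 4.1847

Answer: Price = 4.1847


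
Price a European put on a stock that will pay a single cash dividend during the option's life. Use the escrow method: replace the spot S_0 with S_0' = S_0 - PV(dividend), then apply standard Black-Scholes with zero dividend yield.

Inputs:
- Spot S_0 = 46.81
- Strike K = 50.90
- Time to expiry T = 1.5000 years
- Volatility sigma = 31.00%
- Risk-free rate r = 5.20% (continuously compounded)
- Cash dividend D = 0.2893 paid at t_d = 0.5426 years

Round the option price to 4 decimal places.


PV(D) = D * exp(-r * t_d) = 0.2893 * 0.97217913 = 0.28125142
S_0' = S_0 - PV(D) = 46.8100 - 0.28125142 = 46.52874858
d1 = (ln(S_0'/K) + (r + sigma^2/2)*T) / (sigma*sqrt(T)) = 0.15877552
d2 = d1 - sigma*sqrt(T) = -0.22089539
exp(-rT) = 0.92496443
N(-d1) = 0.43692287; N(-d2) = 0.58741306
P = K * exp(-rT) * N(-d2) - S_0' * N(-d1) = 50.9000 * 0.92496443 * 0.58741306 - 46.52874858 * 0.43692287 = 7.3263

Answer: Price = 7.3263


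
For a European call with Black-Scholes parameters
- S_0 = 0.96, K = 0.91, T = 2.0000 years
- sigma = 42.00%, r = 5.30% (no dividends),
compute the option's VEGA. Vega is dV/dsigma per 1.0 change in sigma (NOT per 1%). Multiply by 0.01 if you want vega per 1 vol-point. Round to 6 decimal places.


Answer: Vega = 0.461589

Derivation:
d1 = 0.5654980163; d2 = -0.0284716799
phi(d1) = 0.3399922226; exp(-qT) = 1.0000000000; exp(-rT) = 0.8994246481
Vega = S * exp(-qT) * phi(d1) * sqrt(T) = 0.9600 * 1.0000000000 * 0.3399922226 * 1.4142135624 = 0.461589


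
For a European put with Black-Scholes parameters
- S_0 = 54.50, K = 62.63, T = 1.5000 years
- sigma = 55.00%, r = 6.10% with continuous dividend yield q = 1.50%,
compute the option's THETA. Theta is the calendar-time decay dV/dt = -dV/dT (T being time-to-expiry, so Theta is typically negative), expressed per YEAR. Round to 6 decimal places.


Answer: Theta = -2.634804

Derivation:
d1 = 0.2328222262; d2 = -0.4407874530
phi(d1) = 0.3882749223; exp(-qT) = 0.9777512372; exp(-rT) = 0.9125613162
Theta = -S*exp(-qT)*phi(d1)*sigma/(2*sqrt(T)) + r*K*exp(-rT)*N(-d2) - q*S*exp(-qT)*N(-d1)
N(-d1) = 0.4079497266; N(-d2) = 0.6703165611; sqrt(T) = 1.2247448714
Term 1 = -54.5000 * 0.9777512372 * 0.3882749223 * 0.5500 / (2 * 1.2247448714) = -4.6457012918
Term 2 = 0.0610 * 62.6300 * 0.9125613162 * 0.6703165611 = 2.3369759928
Term 3 = -0.0150 * 54.5000 * 0.9777512372 * 0.4079497266 = -0.3260789635
Theta = -4.6457012918 + (2.3369759928) + (-0.3260789635) = -2.634804


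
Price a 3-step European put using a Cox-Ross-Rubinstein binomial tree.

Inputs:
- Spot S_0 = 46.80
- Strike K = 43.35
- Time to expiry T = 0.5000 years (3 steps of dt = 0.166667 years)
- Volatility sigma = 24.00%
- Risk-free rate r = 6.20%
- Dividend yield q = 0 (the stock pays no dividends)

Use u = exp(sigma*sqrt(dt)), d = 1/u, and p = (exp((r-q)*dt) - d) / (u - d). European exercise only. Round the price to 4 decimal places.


dt = T/N = 0.166667
u = exp(sigma*sqrt(dt)) = 1.102940; d = 1/u = 0.906667
p = (exp((r-q)*dt) - d) / (u - d) = 0.528445
Discount per step: exp(-r*dt) = 0.989720
Stock lattice S(k, i) with i counting down-moves:
  k=0: S(0,0) = 46.8000
  k=1: S(1,0) = 51.6176; S(1,1) = 42.4320
  k=2: S(2,0) = 56.9311; S(2,1) = 46.8000; S(2,2) = 38.4717
  k=3: S(3,0) = 62.7916; S(3,1) = 51.6176; S(3,2) = 42.4320; S(3,3) = 34.8811
Terminal payoffs V(N, i) = max(K - S_T, 0):
  V(3,0) = 0.000000; V(3,1) = 0.000000; V(3,2) = 0.917965; V(3,3) = 8.468924
Backward induction: V(k, i) = exp(-r*dt) * [p * V(k+1, i) + (1-p) * V(k+1, i+1)].
  V(2,0) = exp(-r*dt) * [p*0.000000 + (1-p)*0.000000] = 0.000000
  V(2,1) = exp(-r*dt) * [p*0.000000 + (1-p)*0.917965] = 0.428421
  V(2,2) = exp(-r*dt) * [p*0.917965 + (1-p)*8.468924] = 4.432613
  V(1,0) = exp(-r*dt) * [p*0.000000 + (1-p)*0.428421] = 0.199947
  V(1,1) = exp(-r*dt) * [p*0.428421 + (1-p)*4.432613] = 2.292801
  V(0,0) = exp(-r*dt) * [p*0.199947 + (1-p)*2.292801] = 1.174641

Answer: Price = V(0,0) = 1.1746


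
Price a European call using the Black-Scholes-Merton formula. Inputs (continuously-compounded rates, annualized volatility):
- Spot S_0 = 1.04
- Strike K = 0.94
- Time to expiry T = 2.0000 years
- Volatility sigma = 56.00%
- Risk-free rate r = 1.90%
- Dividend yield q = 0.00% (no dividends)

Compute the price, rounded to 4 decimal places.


Answer: Price = 0.3713

Derivation:
d1 = (ln(S/K) + (r - q + 0.5*sigma^2) * T) / (sigma * sqrt(T)) = 0.57161517
d2 = d1 - sigma * sqrt(T) = -0.22034443
exp(-rT) = 0.96271294; exp(-qT) = 1.00000000
C = S_0 * exp(-qT) * N(d1) - K * exp(-rT) * N(d2)
N(d1) = 0.71620864; N(d2) = 0.41280146
C = 1.0400 * 1.00000000 * 0.71620864 - 0.9400 * 0.96271294 * 0.41280146 = 0.3713


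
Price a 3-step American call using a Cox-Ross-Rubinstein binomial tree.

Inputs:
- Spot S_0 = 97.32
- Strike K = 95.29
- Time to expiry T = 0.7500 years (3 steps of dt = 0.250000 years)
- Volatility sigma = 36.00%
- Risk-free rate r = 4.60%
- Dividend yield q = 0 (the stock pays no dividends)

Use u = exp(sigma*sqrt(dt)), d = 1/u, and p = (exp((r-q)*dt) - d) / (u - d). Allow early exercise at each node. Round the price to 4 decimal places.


dt = T/N = 0.250000
u = exp(sigma*sqrt(dt)) = 1.197217; d = 1/u = 0.835270
p = (exp((r-q)*dt) - d) / (u - d) = 0.487077
Discount per step: exp(-r*dt) = 0.988566
Stock lattice S(k, i) with i counting down-moves:
  k=0: S(0,0) = 97.3200
  k=1: S(1,0) = 116.5132; S(1,1) = 81.2885
  k=2: S(2,0) = 139.4916; S(2,1) = 97.3200; S(2,2) = 67.8979
  k=3: S(3,0) = 167.0018; S(3,1) = 116.5132; S(3,2) = 81.2885; S(3,3) = 56.7131
Terminal payoffs V(N, i) = max(S_T - K, 0):
  V(3,0) = 71.711788; V(3,1) = 21.223194; V(3,2) = 0.000000; V(3,3) = 0.000000
Backward induction: V(k, i) = exp(-r*dt) * [p * V(k+1, i) + (1-p) * V(k+1, i+1)]; then take max(V_cont, immediate exercise) for American.
  V(2,0) = exp(-r*dt) * [p*71.711788 + (1-p)*21.223194] = 45.291177; exercise = 44.201619; V(2,0) = max -> 45.291177
  V(2,1) = exp(-r*dt) * [p*21.223194 + (1-p)*0.000000] = 10.219133; exercise = 2.030000; V(2,1) = max -> 10.219133
  V(2,2) = exp(-r*dt) * [p*0.000000 + (1-p)*0.000000] = 0.000000; exercise = 0.000000; V(2,2) = max -> 0.000000
  V(1,0) = exp(-r*dt) * [p*45.291177 + (1-p)*10.219133] = 26.989749; exercise = 21.223194; V(1,0) = max -> 26.989749
  V(1,1) = exp(-r*dt) * [p*10.219133 + (1-p)*0.000000] = 4.920592; exercise = 0.000000; V(1,1) = max -> 4.920592
  V(0,0) = exp(-r*dt) * [p*26.989749 + (1-p)*4.920592] = 15.490800; exercise = 2.030000; V(0,0) = max -> 15.490800

Answer: Price = V(0,0) = 15.4908


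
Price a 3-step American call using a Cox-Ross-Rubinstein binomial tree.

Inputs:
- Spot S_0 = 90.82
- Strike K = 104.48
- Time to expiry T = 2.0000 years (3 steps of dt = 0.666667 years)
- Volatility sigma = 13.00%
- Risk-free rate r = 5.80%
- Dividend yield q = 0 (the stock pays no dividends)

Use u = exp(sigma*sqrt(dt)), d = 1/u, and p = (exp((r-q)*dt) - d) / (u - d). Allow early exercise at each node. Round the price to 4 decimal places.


dt = T/N = 0.666667
u = exp(sigma*sqrt(dt)) = 1.111983; d = 1/u = 0.899295
p = (exp((r-q)*dt) - d) / (u - d) = 0.658849
Discount per step: exp(-r*dt) = 0.962071
Stock lattice S(k, i) with i counting down-moves:
  k=0: S(0,0) = 90.8200
  k=1: S(1,0) = 100.9903; S(1,1) = 81.6739
  k=2: S(2,0) = 112.2994; S(2,1) = 90.8200; S(2,2) = 73.4489
  k=3: S(3,0) = 124.8750; S(3,1) = 100.9903; S(3,2) = 81.6739; S(3,3) = 66.0522
Terminal payoffs V(N, i) = max(S_T - K, 0):
  V(3,0) = 20.394994; V(3,1) = 0.000000; V(3,2) = 0.000000; V(3,3) = 0.000000
Backward induction: V(k, i) = exp(-r*dt) * [p * V(k+1, i) + (1-p) * V(k+1, i+1)]; then take max(V_cont, immediate exercise) for American.
  V(2,0) = exp(-r*dt) * [p*20.394994 + (1-p)*0.000000] = 12.927571; exercise = 7.819413; V(2,0) = max -> 12.927571
  V(2,1) = exp(-r*dt) * [p*0.000000 + (1-p)*0.000000] = 0.000000; exercise = 0.000000; V(2,1) = max -> 0.000000
  V(2,2) = exp(-r*dt) * [p*0.000000 + (1-p)*0.000000] = 0.000000; exercise = 0.000000; V(2,2) = max -> 0.000000
  V(1,0) = exp(-r*dt) * [p*12.927571 + (1-p)*0.000000] = 8.194270; exercise = 0.000000; V(1,0) = max -> 8.194270
  V(1,1) = exp(-r*dt) * [p*0.000000 + (1-p)*0.000000] = 0.000000; exercise = 0.000000; V(1,1) = max -> 0.000000
  V(0,0) = exp(-r*dt) * [p*8.194270 + (1-p)*0.000000] = 5.194020; exercise = 0.000000; V(0,0) = max -> 5.194020

Answer: Price = V(0,0) = 5.1940


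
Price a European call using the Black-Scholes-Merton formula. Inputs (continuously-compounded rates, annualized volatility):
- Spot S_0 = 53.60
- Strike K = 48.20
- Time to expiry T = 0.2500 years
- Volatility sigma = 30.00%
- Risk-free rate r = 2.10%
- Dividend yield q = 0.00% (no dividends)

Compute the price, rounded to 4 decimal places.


d1 = (ln(S/K) + (r - q + 0.5*sigma^2) * T) / (sigma * sqrt(T)) = 0.81793365
d2 = d1 - sigma * sqrt(T) = 0.66793365
exp(-rT) = 0.99476376; exp(-qT) = 1.00000000
C = S_0 * exp(-qT) * N(d1) - K * exp(-rT) * N(d2)
N(d1) = 0.79330246; N(d2) = 0.74791203
C = 53.6000 * 1.00000000 * 0.79330246 - 48.2000 * 0.99476376 * 0.74791203 = 6.6604

Answer: Price = 6.6604


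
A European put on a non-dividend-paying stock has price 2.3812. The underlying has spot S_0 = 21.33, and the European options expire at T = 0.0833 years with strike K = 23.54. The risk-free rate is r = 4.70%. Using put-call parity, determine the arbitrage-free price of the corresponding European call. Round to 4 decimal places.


Put-call parity: C - P = S_0 * exp(-qT) - K * exp(-rT).
S_0 * exp(-qT) = 21.3300 * 1.00000000 = 21.33000000
K * exp(-rT) = 23.5400 * 0.99609255 = 23.44801872
C = P + S*exp(-qT) - K*exp(-rT)
C = 2.3812 + 21.33000000 - 23.44801872 = 0.2632

Answer: Call price = 0.2632


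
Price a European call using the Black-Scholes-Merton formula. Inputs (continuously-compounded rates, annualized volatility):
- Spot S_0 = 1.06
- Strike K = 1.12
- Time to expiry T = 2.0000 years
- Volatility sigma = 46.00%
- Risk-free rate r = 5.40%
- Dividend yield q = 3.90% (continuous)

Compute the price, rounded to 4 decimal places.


d1 = (ln(S/K) + (r - q + 0.5*sigma^2) * T) / (sigma * sqrt(T)) = 0.28674751
d2 = d1 - sigma * sqrt(T) = -0.36379072
exp(-rT) = 0.89762760; exp(-qT) = 0.92496443
C = S_0 * exp(-qT) * N(d1) - K * exp(-rT) * N(d2)
N(d1) = 0.61284717; N(d2) = 0.35800714
C = 1.0600 * 0.92496443 * 0.61284717 - 1.1200 * 0.89762760 * 0.35800714 = 0.2410

Answer: Price = 0.2410


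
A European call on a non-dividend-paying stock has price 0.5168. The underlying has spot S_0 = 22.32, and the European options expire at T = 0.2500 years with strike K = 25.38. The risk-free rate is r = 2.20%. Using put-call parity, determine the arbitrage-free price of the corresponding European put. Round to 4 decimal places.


Answer: Put price = 3.4376

Derivation:
Put-call parity: C - P = S_0 * exp(-qT) - K * exp(-rT).
S_0 * exp(-qT) = 22.3200 * 1.00000000 = 22.32000000
K * exp(-rT) = 25.3800 * 0.99451510 = 25.24079317
P = C - S*exp(-qT) + K*exp(-rT)
P = 0.5168 - 22.32000000 + 25.24079317 = 3.4376


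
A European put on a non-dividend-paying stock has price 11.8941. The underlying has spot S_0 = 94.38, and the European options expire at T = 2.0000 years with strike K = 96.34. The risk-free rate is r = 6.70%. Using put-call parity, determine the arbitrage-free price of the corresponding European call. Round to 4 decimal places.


Put-call parity: C - P = S_0 * exp(-qT) - K * exp(-rT).
S_0 * exp(-qT) = 94.3800 * 1.00000000 = 94.38000000
K * exp(-rT) = 96.3400 * 0.87459006 = 84.25800682
C = P + S*exp(-qT) - K*exp(-rT)
C = 11.8941 + 94.38000000 - 84.25800682 = 22.0161

Answer: Call price = 22.0161
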